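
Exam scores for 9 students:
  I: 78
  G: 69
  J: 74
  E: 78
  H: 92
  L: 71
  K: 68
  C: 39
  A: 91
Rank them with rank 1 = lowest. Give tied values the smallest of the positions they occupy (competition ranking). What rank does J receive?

5

Sorted (ascending): 39, 68, 69, 71, 74, 78, 78, 91, 92
The 2 values of 78 occupy positions 6–7 → each gets rank 6.
J has value 74 → rank 5.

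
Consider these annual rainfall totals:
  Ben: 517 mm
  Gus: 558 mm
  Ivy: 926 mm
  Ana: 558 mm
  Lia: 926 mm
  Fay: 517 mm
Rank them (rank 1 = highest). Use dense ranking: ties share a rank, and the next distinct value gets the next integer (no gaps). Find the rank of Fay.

Sorted (descending): 926, 926, 558, 558, 517, 517
The 2 values of 926 share dense rank 1.
The 2 values of 558 share dense rank 2.
The 2 values of 517 share dense rank 3.
Fay has value 517 mm → rank 3.

3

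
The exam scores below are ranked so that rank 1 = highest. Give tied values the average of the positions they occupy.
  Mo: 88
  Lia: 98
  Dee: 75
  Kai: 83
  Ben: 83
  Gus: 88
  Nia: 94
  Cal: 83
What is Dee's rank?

Sorted (descending): 98, 94, 88, 88, 83, 83, 83, 75
The 2 values of 88 occupy positions 3–4 → average rank (3+4)/2 = 3.5.
The 3 values of 83 occupy positions 5–7 → average rank 6.
Dee has value 75 → rank 8.

8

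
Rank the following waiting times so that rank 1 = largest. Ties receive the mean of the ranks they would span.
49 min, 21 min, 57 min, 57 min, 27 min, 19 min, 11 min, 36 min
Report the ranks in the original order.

3, 6, 1.5, 1.5, 5, 7, 8, 4

Sorted (descending): 57, 57, 49, 36, 27, 21, 19, 11
The 2 values of 57 occupy positions 1–2 → average rank (1+2)/2 = 1.5.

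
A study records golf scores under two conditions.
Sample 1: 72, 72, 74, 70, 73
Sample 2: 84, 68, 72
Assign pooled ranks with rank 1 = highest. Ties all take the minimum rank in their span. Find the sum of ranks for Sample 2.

Sorted (descending): 84, 74, 73, 72, 72, 72, 70, 68
The 3 values of 72 occupy positions 4–6 → each gets rank 4.
Sample 2 values → pooled ranks: 84→1, 68→8, 72→4
Rank sum = 1 + 8 + 4 = 13

13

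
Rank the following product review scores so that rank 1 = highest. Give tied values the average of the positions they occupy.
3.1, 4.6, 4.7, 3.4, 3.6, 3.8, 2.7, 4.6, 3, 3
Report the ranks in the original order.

Sorted (descending): 4.7, 4.6, 4.6, 3.8, 3.6, 3.4, 3.1, 3, 3, 2.7
The 2 values of 4.6 occupy positions 2–3 → average rank (2+3)/2 = 2.5.
The 2 values of 3 occupy positions 8–9 → average rank (8+9)/2 = 8.5.

7, 2.5, 1, 6, 5, 4, 10, 2.5, 8.5, 8.5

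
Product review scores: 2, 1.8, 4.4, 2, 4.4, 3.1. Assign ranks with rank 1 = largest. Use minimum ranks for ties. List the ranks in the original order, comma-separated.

Sorted (descending): 4.4, 4.4, 3.1, 2, 2, 1.8
The 2 values of 4.4 occupy positions 1–2 → each gets rank 1.
The 2 values of 2 occupy positions 4–5 → each gets rank 4.

4, 6, 1, 4, 1, 3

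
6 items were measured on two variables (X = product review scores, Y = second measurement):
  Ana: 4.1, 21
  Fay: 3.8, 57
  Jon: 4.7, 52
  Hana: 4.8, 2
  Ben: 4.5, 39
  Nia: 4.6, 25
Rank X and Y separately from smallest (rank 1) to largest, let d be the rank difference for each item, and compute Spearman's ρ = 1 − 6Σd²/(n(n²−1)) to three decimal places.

-0.486

Ranks of variable 1: 2, 1, 5, 6, 3, 4
Ranks of variable 2: 2, 6, 5, 1, 4, 3
d = r₁ − r₂: 0, -5, 0, 5, -1, 1
d²: 0, 25, 0, 25, 1, 1; Σd² = 52
ρ = 1 − 6·52/(6·35) = 1 − 312/210 = -0.486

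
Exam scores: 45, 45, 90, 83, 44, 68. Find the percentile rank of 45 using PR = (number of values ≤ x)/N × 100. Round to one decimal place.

N = 6.
Strictly below 45: 1. Equal to 45: 2.
PR = 3/6 × 100 = 50.0

50.0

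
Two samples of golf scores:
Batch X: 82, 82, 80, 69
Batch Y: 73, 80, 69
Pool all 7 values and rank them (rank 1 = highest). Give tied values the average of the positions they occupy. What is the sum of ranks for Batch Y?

15

Sorted (descending): 82, 82, 80, 80, 73, 69, 69
The 2 values of 82 occupy positions 1–2 → average rank (1+2)/2 = 1.5.
The 2 values of 80 occupy positions 3–4 → average rank (3+4)/2 = 3.5.
The 2 values of 69 occupy positions 6–7 → average rank (6+7)/2 = 6.5.
Batch Y values → pooled ranks: 73→5, 80→3.5, 69→6.5
Rank sum = 5 + 3.5 + 6.5 = 15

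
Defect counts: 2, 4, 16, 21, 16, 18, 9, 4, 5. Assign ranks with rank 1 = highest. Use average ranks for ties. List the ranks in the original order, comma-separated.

9, 7.5, 3.5, 1, 3.5, 2, 5, 7.5, 6

Sorted (descending): 21, 18, 16, 16, 9, 5, 4, 4, 2
The 2 values of 16 occupy positions 3–4 → average rank (3+4)/2 = 3.5.
The 2 values of 4 occupy positions 7–8 → average rank (7+8)/2 = 7.5.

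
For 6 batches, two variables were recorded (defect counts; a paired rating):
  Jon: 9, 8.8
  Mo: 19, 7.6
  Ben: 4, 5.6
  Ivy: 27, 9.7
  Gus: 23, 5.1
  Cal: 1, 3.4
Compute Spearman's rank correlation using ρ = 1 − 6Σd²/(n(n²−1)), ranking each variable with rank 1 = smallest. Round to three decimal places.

Ranks of variable 1: 3, 4, 2, 6, 5, 1
Ranks of variable 2: 5, 4, 3, 6, 2, 1
d = r₁ − r₂: -2, 0, -1, 0, 3, 0
d²: 4, 0, 1, 0, 9, 0; Σd² = 14
ρ = 1 − 6·14/(6·35) = 1 − 84/210 = 0.600

0.600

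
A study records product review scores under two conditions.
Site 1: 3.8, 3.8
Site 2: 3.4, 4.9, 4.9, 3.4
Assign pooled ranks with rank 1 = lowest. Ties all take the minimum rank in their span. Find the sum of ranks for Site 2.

12

Sorted (ascending): 3.4, 3.4, 3.8, 3.8, 4.9, 4.9
The 2 values of 3.4 occupy positions 1–2 → each gets rank 1.
The 2 values of 3.8 occupy positions 3–4 → each gets rank 3.
The 2 values of 4.9 occupy positions 5–6 → each gets rank 5.
Site 2 values → pooled ranks: 3.4→1, 4.9→5, 4.9→5, 3.4→1
Rank sum = 1 + 5 + 5 + 1 = 12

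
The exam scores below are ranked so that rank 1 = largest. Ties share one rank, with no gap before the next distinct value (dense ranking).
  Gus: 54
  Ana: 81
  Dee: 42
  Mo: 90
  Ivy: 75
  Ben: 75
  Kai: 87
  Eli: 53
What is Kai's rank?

Sorted (descending): 90, 87, 81, 75, 75, 54, 53, 42
The 2 values of 75 share dense rank 4.
Remaining distinct values take the next consecutive integers.
Kai has value 87 → rank 2.

2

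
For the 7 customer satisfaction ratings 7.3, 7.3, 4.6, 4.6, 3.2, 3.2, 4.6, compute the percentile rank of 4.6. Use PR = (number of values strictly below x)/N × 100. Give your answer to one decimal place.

N = 7.
Strictly below 4.6: 2. Equal to 4.6: 3.
PR = 2/7 × 100 = 28.6

28.6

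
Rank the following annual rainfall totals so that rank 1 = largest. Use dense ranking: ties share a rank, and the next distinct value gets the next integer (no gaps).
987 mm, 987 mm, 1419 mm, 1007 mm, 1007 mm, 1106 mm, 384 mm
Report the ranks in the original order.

4, 4, 1, 3, 3, 2, 5

Sorted (descending): 1419, 1106, 1007, 1007, 987, 987, 384
The 2 values of 1007 share dense rank 3.
The 2 values of 987 share dense rank 4.
Remaining distinct values take the next consecutive integers.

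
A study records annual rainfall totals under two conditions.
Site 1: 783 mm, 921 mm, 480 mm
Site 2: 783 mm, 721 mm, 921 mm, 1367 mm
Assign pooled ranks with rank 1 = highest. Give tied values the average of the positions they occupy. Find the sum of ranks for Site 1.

14

Sorted (descending): 1367, 921, 921, 783, 783, 721, 480
The 2 values of 921 occupy positions 2–3 → average rank (2+3)/2 = 2.5.
The 2 values of 783 occupy positions 4–5 → average rank (4+5)/2 = 4.5.
Site 1 values → pooled ranks: 783→4.5, 921→2.5, 480→7
Rank sum = 4.5 + 2.5 + 7 = 14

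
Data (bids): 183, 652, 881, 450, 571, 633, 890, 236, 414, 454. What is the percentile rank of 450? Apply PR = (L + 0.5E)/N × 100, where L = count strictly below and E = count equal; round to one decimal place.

N = 10.
Strictly below 450: 3. Equal to 450: 1.
PR = (3 + 0.5·1)/10 × 100 = 35.0

35.0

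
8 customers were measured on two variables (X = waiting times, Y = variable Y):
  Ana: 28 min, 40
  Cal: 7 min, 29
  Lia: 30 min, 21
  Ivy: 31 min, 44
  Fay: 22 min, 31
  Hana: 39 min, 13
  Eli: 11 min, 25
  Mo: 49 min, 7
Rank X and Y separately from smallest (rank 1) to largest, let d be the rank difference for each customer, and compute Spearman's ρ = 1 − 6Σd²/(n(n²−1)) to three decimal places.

Ranks of variable 1: 4, 1, 5, 6, 3, 7, 2, 8
Ranks of variable 2: 7, 5, 3, 8, 6, 2, 4, 1
d = r₁ − r₂: -3, -4, 2, -2, -3, 5, -2, 7
d²: 9, 16, 4, 4, 9, 25, 4, 49; Σd² = 120
ρ = 1 − 6·120/(8·63) = 1 − 720/504 = -0.429

-0.429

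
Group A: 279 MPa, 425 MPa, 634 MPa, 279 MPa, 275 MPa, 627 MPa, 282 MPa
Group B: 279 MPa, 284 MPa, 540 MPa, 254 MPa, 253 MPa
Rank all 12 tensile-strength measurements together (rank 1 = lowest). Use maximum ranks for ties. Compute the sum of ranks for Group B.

27

Sorted (ascending): 253, 254, 275, 279, 279, 279, 282, 284, 425, 540, 627, 634
The 3 values of 279 occupy positions 4–6 → each gets rank 6.
Group B values → pooled ranks: 279→6, 284→8, 540→10, 254→2, 253→1
Rank sum = 6 + 8 + 10 + 2 + 1 = 27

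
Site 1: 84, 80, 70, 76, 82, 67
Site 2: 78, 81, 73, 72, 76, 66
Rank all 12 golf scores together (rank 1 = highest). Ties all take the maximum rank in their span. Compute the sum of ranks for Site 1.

35

Sorted (descending): 84, 82, 81, 80, 78, 76, 76, 73, 72, 70, 67, 66
The 2 values of 76 occupy positions 6–7 → each gets rank 7.
Site 1 values → pooled ranks: 84→1, 80→4, 70→10, 76→7, 82→2, 67→11
Rank sum = 1 + 4 + 10 + 7 + 2 + 11 = 35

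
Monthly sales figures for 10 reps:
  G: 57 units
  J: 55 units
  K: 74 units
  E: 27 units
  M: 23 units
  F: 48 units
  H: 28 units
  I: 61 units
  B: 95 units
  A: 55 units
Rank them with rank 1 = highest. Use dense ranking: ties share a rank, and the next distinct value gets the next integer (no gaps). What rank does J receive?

5

Sorted (descending): 95, 74, 61, 57, 55, 55, 48, 28, 27, 23
The 2 values of 55 share dense rank 5.
Remaining distinct values take the next consecutive integers.
J has value 55 units → rank 5.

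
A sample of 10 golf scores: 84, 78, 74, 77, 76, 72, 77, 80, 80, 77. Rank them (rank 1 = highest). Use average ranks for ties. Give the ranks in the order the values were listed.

Sorted (descending): 84, 80, 80, 78, 77, 77, 77, 76, 74, 72
The 2 values of 80 occupy positions 2–3 → average rank (2+3)/2 = 2.5.
The 3 values of 77 occupy positions 5–7 → average rank 6.

1, 4, 9, 6, 8, 10, 6, 2.5, 2.5, 6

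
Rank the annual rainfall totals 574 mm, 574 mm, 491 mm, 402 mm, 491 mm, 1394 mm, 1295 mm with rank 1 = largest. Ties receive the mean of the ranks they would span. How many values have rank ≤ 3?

Sorted (descending): 1394, 1295, 574, 574, 491, 491, 402
The 2 values of 574 occupy positions 3–4 → average rank (3+4)/2 = 3.5.
The 2 values of 491 occupy positions 5–6 → average rank (5+6)/2 = 5.5.
Ranks ≤ 3: {1, 2} → 2 values.

2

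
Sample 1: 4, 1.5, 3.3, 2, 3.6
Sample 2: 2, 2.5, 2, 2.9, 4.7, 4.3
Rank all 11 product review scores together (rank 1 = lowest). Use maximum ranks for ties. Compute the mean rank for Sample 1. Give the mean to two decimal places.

Sorted (ascending): 1.5, 2, 2, 2, 2.5, 2.9, 3.3, 3.6, 4, 4.3, 4.7
The 3 values of 2 occupy positions 2–4 → each gets rank 4.
Sample 1 values → pooled ranks: 4→9, 1.5→1, 3.3→7, 2→4, 3.6→8
Mean rank = (9 + 1 + 7 + 4 + 8) / 5 = 5.80

5.80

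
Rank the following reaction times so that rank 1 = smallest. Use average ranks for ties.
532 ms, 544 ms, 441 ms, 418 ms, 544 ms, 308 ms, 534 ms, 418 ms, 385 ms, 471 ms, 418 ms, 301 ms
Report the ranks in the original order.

9, 11.5, 7, 5, 11.5, 2, 10, 5, 3, 8, 5, 1

Sorted (ascending): 301, 308, 385, 418, 418, 418, 441, 471, 532, 534, 544, 544
The 3 values of 418 occupy positions 4–6 → average rank 5.
The 2 values of 544 occupy positions 11–12 → average rank (11+12)/2 = 11.5.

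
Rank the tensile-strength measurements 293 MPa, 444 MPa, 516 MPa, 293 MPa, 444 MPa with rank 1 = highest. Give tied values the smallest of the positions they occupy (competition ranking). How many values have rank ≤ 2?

Sorted (descending): 516, 444, 444, 293, 293
The 2 values of 444 occupy positions 2–3 → each gets rank 2.
The 2 values of 293 occupy positions 4–5 → each gets rank 4.
Ranks ≤ 2: {1, 2, 2} → 3 values.

3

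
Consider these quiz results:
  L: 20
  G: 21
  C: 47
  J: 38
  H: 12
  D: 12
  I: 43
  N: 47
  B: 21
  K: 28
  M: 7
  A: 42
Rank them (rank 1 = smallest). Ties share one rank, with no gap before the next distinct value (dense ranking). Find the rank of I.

Sorted (ascending): 7, 12, 12, 20, 21, 21, 28, 38, 42, 43, 47, 47
The 2 values of 12 share dense rank 2.
The 2 values of 21 share dense rank 4.
The 2 values of 47 share dense rank 9.
Remaining distinct values take the next consecutive integers.
I has value 43 → rank 8.

8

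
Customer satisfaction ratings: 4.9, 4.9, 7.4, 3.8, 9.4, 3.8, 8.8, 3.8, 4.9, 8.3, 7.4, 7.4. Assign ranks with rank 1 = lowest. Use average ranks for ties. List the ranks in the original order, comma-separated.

Sorted (ascending): 3.8, 3.8, 3.8, 4.9, 4.9, 4.9, 7.4, 7.4, 7.4, 8.3, 8.8, 9.4
The 3 values of 3.8 occupy positions 1–3 → average rank 2.
The 3 values of 4.9 occupy positions 4–6 → average rank 5.
The 3 values of 7.4 occupy positions 7–9 → average rank 8.

5, 5, 8, 2, 12, 2, 11, 2, 5, 10, 8, 8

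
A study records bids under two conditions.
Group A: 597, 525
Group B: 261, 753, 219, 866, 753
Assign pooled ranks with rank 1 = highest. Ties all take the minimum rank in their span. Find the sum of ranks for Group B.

18

Sorted (descending): 866, 753, 753, 597, 525, 261, 219
The 2 values of 753 occupy positions 2–3 → each gets rank 2.
Group B values → pooled ranks: 261→6, 753→2, 219→7, 866→1, 753→2
Rank sum = 6 + 2 + 7 + 1 + 2 = 18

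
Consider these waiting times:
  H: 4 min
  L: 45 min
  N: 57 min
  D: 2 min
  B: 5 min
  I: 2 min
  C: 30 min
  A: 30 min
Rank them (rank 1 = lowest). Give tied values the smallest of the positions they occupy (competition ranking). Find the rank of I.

Sorted (ascending): 2, 2, 4, 5, 30, 30, 45, 57
The 2 values of 2 occupy positions 1–2 → each gets rank 1.
The 2 values of 30 occupy positions 5–6 → each gets rank 5.
I has value 2 min → rank 1.

1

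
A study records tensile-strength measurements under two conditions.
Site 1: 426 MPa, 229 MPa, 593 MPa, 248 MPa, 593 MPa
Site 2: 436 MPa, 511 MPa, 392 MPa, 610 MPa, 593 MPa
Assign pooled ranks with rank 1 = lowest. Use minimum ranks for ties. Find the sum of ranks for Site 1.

21

Sorted (ascending): 229, 248, 392, 426, 436, 511, 593, 593, 593, 610
The 3 values of 593 occupy positions 7–9 → each gets rank 7.
Site 1 values → pooled ranks: 426→4, 229→1, 593→7, 248→2, 593→7
Rank sum = 4 + 1 + 7 + 2 + 7 = 21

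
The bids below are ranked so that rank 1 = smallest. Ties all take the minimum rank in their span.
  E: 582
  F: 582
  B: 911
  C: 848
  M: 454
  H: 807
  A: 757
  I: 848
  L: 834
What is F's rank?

2

Sorted (ascending): 454, 582, 582, 757, 807, 834, 848, 848, 911
The 2 values of 582 occupy positions 2–3 → each gets rank 2.
The 2 values of 848 occupy positions 7–8 → each gets rank 7.
F has value 582 → rank 2.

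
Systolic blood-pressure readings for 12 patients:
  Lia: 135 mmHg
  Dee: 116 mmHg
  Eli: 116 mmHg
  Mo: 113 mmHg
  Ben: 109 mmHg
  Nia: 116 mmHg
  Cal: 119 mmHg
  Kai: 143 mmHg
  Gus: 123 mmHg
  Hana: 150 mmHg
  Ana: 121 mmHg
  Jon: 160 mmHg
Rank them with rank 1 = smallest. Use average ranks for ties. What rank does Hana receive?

11

Sorted (ascending): 109, 113, 116, 116, 116, 119, 121, 123, 135, 143, 150, 160
The 3 values of 116 occupy positions 3–5 → average rank 4.
Hana has value 150 mmHg → rank 11.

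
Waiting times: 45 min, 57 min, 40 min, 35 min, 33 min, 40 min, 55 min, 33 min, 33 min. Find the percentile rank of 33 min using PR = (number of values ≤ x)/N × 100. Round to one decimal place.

N = 9.
Strictly below 33: 0. Equal to 33: 3.
PR = 3/9 × 100 = 33.3

33.3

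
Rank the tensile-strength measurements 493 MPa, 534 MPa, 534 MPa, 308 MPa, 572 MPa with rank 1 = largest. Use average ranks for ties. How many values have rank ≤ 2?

1

Sorted (descending): 572, 534, 534, 493, 308
The 2 values of 534 occupy positions 2–3 → average rank (2+3)/2 = 2.5.
Ranks ≤ 2: {1} → 1 value.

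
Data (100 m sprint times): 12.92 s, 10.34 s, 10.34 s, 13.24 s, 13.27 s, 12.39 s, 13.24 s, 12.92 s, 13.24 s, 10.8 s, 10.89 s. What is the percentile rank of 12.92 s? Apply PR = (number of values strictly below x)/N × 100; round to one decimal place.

N = 11.
Strictly below 12.92: 5. Equal to 12.92: 2.
PR = 5/11 × 100 = 45.5

45.5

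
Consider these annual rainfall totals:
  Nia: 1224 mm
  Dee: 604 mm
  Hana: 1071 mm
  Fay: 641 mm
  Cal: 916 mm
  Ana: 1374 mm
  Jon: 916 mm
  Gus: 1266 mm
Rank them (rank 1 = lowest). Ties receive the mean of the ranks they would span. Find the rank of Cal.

Sorted (ascending): 604, 641, 916, 916, 1071, 1224, 1266, 1374
The 2 values of 916 occupy positions 3–4 → average rank (3+4)/2 = 3.5.
Cal has value 916 mm → rank 3.5.

3.5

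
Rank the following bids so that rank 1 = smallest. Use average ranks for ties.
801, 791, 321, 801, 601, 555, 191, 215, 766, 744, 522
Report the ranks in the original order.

10.5, 9, 3, 10.5, 6, 5, 1, 2, 8, 7, 4

Sorted (ascending): 191, 215, 321, 522, 555, 601, 744, 766, 791, 801, 801
The 2 values of 801 occupy positions 10–11 → average rank (10+11)/2 = 10.5.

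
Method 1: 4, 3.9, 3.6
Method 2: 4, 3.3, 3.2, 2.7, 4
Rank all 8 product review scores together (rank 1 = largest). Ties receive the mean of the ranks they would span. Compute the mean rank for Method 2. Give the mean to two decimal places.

5.00

Sorted (descending): 4, 4, 4, 3.9, 3.6, 3.3, 3.2, 2.7
The 3 values of 4 occupy positions 1–3 → average rank 2.
Method 2 values → pooled ranks: 4→2, 3.3→6, 3.2→7, 2.7→8, 4→2
Mean rank = (2 + 6 + 7 + 8 + 2) / 5 = 5.00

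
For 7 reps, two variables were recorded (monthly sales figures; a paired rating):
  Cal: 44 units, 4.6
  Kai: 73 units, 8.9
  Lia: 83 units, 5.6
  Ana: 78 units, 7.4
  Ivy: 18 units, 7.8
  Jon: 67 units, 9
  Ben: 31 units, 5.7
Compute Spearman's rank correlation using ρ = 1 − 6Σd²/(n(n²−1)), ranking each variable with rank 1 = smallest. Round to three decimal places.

Ranks of variable 1: 3, 5, 7, 6, 1, 4, 2
Ranks of variable 2: 1, 6, 2, 4, 5, 7, 3
d = r₁ − r₂: 2, -1, 5, 2, -4, -3, -1
d²: 4, 1, 25, 4, 16, 9, 1; Σd² = 60
ρ = 1 − 6·60/(7·48) = 1 − 360/336 = -0.071

-0.071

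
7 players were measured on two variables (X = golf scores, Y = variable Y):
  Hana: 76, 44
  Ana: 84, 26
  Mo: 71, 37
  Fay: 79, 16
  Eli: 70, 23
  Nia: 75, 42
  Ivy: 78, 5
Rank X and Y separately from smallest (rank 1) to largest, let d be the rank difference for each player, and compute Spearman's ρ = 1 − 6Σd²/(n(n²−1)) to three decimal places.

-0.286

Ranks of variable 1: 4, 7, 2, 6, 1, 3, 5
Ranks of variable 2: 7, 4, 5, 2, 3, 6, 1
d = r₁ − r₂: -3, 3, -3, 4, -2, -3, 4
d²: 9, 9, 9, 16, 4, 9, 16; Σd² = 72
ρ = 1 − 6·72/(7·48) = 1 − 432/336 = -0.286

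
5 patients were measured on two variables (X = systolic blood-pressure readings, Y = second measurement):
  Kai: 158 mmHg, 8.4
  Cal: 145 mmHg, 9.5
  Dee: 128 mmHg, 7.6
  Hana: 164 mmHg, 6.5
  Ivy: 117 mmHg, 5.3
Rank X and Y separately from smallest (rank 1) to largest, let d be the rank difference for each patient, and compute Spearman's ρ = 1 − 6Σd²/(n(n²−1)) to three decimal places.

0.300

Ranks of variable 1: 4, 3, 2, 5, 1
Ranks of variable 2: 4, 5, 3, 2, 1
d = r₁ − r₂: 0, -2, -1, 3, 0
d²: 0, 4, 1, 9, 0; Σd² = 14
ρ = 1 − 6·14/(5·24) = 1 − 84/120 = 0.300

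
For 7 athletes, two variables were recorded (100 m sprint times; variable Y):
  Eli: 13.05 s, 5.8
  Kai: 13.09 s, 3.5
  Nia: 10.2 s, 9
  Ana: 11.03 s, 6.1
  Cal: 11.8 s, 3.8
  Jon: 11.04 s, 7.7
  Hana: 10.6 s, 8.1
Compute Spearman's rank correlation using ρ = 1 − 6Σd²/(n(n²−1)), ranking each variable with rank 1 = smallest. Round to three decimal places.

Ranks of variable 1: 6, 7, 1, 3, 5, 4, 2
Ranks of variable 2: 3, 1, 7, 4, 2, 5, 6
d = r₁ − r₂: 3, 6, -6, -1, 3, -1, -4
d²: 9, 36, 36, 1, 9, 1, 16; Σd² = 108
ρ = 1 − 6·108/(7·48) = 1 − 648/336 = -0.929

-0.929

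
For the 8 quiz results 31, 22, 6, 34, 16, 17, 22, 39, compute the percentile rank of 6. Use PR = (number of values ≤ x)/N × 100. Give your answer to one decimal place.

12.5

N = 8.
Strictly below 6: 0. Equal to 6: 1.
PR = 1/8 × 100 = 12.5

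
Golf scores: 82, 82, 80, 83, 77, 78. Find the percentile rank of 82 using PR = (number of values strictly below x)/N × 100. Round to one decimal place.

N = 6.
Strictly below 82: 3. Equal to 82: 2.
PR = 3/6 × 100 = 50.0

50.0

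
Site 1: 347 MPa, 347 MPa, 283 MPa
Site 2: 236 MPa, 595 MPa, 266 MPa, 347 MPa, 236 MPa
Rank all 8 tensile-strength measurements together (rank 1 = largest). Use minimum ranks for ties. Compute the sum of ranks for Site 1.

Sorted (descending): 595, 347, 347, 347, 283, 266, 236, 236
The 3 values of 347 occupy positions 2–4 → each gets rank 2.
The 2 values of 236 occupy positions 7–8 → each gets rank 7.
Site 1 values → pooled ranks: 347→2, 347→2, 283→5
Rank sum = 2 + 2 + 5 = 9

9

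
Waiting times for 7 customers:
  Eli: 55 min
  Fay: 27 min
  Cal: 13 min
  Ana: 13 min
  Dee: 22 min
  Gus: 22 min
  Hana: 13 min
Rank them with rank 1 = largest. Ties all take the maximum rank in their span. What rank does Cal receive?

Sorted (descending): 55, 27, 22, 22, 13, 13, 13
The 2 values of 22 occupy positions 3–4 → each gets rank 4.
The 3 values of 13 occupy positions 5–7 → each gets rank 7.
Cal has value 13 min → rank 7.

7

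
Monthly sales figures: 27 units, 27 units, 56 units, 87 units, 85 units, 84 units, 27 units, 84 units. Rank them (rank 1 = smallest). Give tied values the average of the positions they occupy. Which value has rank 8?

87

Sorted (ascending): 27, 27, 27, 56, 84, 84, 85, 87
The 3 values of 27 occupy positions 1–3 → average rank 2.
The 2 values of 84 occupy positions 5–6 → average rank (5+6)/2 = 5.5.
Rank 8 → value 87.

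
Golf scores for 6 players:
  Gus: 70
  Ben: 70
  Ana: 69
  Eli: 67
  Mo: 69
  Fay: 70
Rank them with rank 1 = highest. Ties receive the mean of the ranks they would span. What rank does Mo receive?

Sorted (descending): 70, 70, 70, 69, 69, 67
The 3 values of 70 occupy positions 1–3 → average rank 2.
The 2 values of 69 occupy positions 4–5 → average rank (4+5)/2 = 4.5.
Mo has value 69 → rank 4.5.

4.5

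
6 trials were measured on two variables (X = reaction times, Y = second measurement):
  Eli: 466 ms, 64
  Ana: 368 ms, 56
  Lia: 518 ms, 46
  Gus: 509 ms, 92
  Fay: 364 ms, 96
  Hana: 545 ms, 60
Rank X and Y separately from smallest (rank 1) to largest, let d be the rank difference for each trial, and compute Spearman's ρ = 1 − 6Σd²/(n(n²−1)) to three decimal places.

Ranks of variable 1: 3, 2, 5, 4, 1, 6
Ranks of variable 2: 4, 2, 1, 5, 6, 3
d = r₁ − r₂: -1, 0, 4, -1, -5, 3
d²: 1, 0, 16, 1, 25, 9; Σd² = 52
ρ = 1 − 6·52/(6·35) = 1 − 312/210 = -0.486

-0.486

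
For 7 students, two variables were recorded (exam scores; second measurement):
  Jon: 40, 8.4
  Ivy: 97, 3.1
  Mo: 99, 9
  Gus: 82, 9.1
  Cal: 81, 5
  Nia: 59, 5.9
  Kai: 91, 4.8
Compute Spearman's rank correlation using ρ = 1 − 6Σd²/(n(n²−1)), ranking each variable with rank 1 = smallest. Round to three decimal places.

-0.143

Ranks of variable 1: 1, 6, 7, 4, 3, 2, 5
Ranks of variable 2: 5, 1, 6, 7, 3, 4, 2
d = r₁ − r₂: -4, 5, 1, -3, 0, -2, 3
d²: 16, 25, 1, 9, 0, 4, 9; Σd² = 64
ρ = 1 − 6·64/(7·48) = 1 − 384/336 = -0.143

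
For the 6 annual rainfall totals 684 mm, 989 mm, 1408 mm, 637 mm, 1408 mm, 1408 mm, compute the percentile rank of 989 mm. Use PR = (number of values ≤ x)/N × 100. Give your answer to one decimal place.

50.0

N = 6.
Strictly below 989: 2. Equal to 989: 1.
PR = 3/6 × 100 = 50.0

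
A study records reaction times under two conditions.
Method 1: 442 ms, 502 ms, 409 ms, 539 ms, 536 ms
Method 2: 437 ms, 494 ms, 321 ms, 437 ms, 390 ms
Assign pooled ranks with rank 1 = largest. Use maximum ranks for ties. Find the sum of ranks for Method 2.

37

Sorted (descending): 539, 536, 502, 494, 442, 437, 437, 409, 390, 321
The 2 values of 437 occupy positions 6–7 → each gets rank 7.
Method 2 values → pooled ranks: 437→7, 494→4, 321→10, 437→7, 390→9
Rank sum = 7 + 4 + 10 + 7 + 9 = 37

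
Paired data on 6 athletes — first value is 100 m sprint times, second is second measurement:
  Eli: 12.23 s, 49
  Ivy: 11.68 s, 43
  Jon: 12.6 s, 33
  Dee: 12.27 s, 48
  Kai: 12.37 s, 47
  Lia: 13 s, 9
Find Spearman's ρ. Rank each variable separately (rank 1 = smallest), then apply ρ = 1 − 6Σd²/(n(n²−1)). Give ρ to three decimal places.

Ranks of variable 1: 2, 1, 5, 3, 4, 6
Ranks of variable 2: 6, 3, 2, 5, 4, 1
d = r₁ − r₂: -4, -2, 3, -2, 0, 5
d²: 16, 4, 9, 4, 0, 25; Σd² = 58
ρ = 1 − 6·58/(6·35) = 1 − 348/210 = -0.657

-0.657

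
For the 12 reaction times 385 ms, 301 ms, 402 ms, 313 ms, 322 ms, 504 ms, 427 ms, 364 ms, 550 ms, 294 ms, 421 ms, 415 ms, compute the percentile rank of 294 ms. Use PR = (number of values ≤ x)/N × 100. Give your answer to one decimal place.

N = 12.
Strictly below 294: 0. Equal to 294: 1.
PR = 1/12 × 100 = 8.3

8.3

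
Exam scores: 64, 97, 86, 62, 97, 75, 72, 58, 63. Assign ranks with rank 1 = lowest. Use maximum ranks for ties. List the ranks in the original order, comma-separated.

Sorted (ascending): 58, 62, 63, 64, 72, 75, 86, 97, 97
The 2 values of 97 occupy positions 8–9 → each gets rank 9.

4, 9, 7, 2, 9, 6, 5, 1, 3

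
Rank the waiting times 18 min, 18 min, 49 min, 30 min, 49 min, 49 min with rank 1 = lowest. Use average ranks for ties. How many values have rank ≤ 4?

Sorted (ascending): 18, 18, 30, 49, 49, 49
The 2 values of 18 occupy positions 1–2 → average rank (1+2)/2 = 1.5.
The 3 values of 49 occupy positions 4–6 → average rank 5.
Ranks ≤ 4: {1.5, 1.5, 3} → 3 values.

3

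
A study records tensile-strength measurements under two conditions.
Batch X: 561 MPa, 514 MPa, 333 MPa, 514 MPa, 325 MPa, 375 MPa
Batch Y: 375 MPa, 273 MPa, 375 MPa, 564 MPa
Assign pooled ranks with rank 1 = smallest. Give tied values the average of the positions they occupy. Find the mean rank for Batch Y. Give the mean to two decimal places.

5.25

Sorted (ascending): 273, 325, 333, 375, 375, 375, 514, 514, 561, 564
The 3 values of 375 occupy positions 4–6 → average rank 5.
The 2 values of 514 occupy positions 7–8 → average rank (7+8)/2 = 7.5.
Batch Y values → pooled ranks: 375→5, 273→1, 375→5, 564→10
Mean rank = (5 + 1 + 5 + 10) / 4 = 5.25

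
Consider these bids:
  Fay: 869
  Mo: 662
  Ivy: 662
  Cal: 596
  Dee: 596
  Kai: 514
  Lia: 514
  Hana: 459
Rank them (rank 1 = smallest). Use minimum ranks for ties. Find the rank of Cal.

4

Sorted (ascending): 459, 514, 514, 596, 596, 662, 662, 869
The 2 values of 514 occupy positions 2–3 → each gets rank 2.
The 2 values of 596 occupy positions 4–5 → each gets rank 4.
The 2 values of 662 occupy positions 6–7 → each gets rank 6.
Cal has value 596 → rank 4.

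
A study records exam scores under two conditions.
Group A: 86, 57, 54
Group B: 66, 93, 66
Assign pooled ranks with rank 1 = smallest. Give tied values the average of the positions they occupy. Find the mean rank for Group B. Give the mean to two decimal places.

Sorted (ascending): 54, 57, 66, 66, 86, 93
The 2 values of 66 occupy positions 3–4 → average rank (3+4)/2 = 3.5.
Group B values → pooled ranks: 66→3.5, 93→6, 66→3.5
Mean rank = (3.5 + 6 + 3.5) / 3 = 4.33

4.33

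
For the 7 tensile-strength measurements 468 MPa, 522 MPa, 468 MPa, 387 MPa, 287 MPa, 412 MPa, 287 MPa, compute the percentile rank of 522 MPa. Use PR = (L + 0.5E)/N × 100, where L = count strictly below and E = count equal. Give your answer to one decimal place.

N = 7.
Strictly below 522: 6. Equal to 522: 1.
PR = (6 + 0.5·1)/7 × 100 = 92.9

92.9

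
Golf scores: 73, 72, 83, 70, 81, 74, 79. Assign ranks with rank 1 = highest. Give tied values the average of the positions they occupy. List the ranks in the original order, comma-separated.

Sorted (descending): 83, 81, 79, 74, 73, 72, 70
No ties — each value takes its position as its rank.

5, 6, 1, 7, 2, 4, 3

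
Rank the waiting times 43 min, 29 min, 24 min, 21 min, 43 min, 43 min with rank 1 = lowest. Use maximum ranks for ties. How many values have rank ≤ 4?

Sorted (ascending): 21, 24, 29, 43, 43, 43
The 3 values of 43 occupy positions 4–6 → each gets rank 6.
Ranks ≤ 4: {1, 2, 3} → 3 values.

3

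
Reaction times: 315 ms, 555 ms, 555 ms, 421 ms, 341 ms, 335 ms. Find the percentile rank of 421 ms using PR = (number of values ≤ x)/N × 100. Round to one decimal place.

66.7

N = 6.
Strictly below 421: 3. Equal to 421: 1.
PR = 4/6 × 100 = 66.7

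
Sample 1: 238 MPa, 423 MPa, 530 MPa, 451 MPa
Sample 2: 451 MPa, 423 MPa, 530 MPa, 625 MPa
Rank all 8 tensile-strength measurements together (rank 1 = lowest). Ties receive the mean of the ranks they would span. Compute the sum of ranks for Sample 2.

21.5

Sorted (ascending): 238, 423, 423, 451, 451, 530, 530, 625
The 2 values of 423 occupy positions 2–3 → average rank (2+3)/2 = 2.5.
The 2 values of 451 occupy positions 4–5 → average rank (4+5)/2 = 4.5.
The 2 values of 530 occupy positions 6–7 → average rank (6+7)/2 = 6.5.
Sample 2 values → pooled ranks: 451→4.5, 423→2.5, 530→6.5, 625→8
Rank sum = 4.5 + 2.5 + 6.5 + 8 = 21.5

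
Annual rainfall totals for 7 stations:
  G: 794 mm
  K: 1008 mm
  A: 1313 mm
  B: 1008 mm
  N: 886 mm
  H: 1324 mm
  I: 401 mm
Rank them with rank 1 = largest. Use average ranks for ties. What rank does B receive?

3.5

Sorted (descending): 1324, 1313, 1008, 1008, 886, 794, 401
The 2 values of 1008 occupy positions 3–4 → average rank (3+4)/2 = 3.5.
B has value 1008 mm → rank 3.5.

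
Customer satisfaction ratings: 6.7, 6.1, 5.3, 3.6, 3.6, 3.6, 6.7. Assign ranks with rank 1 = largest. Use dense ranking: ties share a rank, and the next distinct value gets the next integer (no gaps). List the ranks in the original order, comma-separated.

1, 2, 3, 4, 4, 4, 1

Sorted (descending): 6.7, 6.7, 6.1, 5.3, 3.6, 3.6, 3.6
The 2 values of 6.7 share dense rank 1.
The 3 values of 3.6 share dense rank 4.
Remaining distinct values take the next consecutive integers.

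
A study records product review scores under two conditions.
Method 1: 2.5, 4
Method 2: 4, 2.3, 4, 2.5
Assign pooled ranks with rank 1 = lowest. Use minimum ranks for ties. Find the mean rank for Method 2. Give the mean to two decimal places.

Sorted (ascending): 2.3, 2.5, 2.5, 4, 4, 4
The 2 values of 2.5 occupy positions 2–3 → each gets rank 2.
The 3 values of 4 occupy positions 4–6 → each gets rank 4.
Method 2 values → pooled ranks: 4→4, 2.3→1, 4→4, 2.5→2
Mean rank = (4 + 1 + 4 + 2) / 4 = 2.75

2.75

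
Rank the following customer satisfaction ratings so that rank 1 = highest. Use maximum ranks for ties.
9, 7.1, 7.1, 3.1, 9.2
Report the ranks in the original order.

Sorted (descending): 9.2, 9, 7.1, 7.1, 3.1
The 2 values of 7.1 occupy positions 3–4 → each gets rank 4.

2, 4, 4, 5, 1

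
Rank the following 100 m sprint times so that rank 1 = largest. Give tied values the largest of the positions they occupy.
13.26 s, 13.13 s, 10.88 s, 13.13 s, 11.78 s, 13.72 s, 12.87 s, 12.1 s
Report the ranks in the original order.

Sorted (descending): 13.72, 13.26, 13.13, 13.13, 12.87, 12.1, 11.78, 10.88
The 2 values of 13.13 occupy positions 3–4 → each gets rank 4.

2, 4, 8, 4, 7, 1, 5, 6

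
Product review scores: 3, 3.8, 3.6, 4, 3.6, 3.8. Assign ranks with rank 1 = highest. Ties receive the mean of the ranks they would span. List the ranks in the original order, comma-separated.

6, 2.5, 4.5, 1, 4.5, 2.5

Sorted (descending): 4, 3.8, 3.8, 3.6, 3.6, 3
The 2 values of 3.8 occupy positions 2–3 → average rank (2+3)/2 = 2.5.
The 2 values of 3.6 occupy positions 4–5 → average rank (4+5)/2 = 4.5.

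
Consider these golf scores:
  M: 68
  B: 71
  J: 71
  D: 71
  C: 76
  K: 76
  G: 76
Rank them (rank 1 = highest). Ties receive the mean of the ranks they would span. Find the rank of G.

2

Sorted (descending): 76, 76, 76, 71, 71, 71, 68
The 3 values of 76 occupy positions 1–3 → average rank 2.
The 3 values of 71 occupy positions 4–6 → average rank 5.
G has value 76 → rank 2.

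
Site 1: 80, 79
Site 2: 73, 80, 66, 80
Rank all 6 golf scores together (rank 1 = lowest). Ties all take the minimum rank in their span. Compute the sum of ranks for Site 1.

7

Sorted (ascending): 66, 73, 79, 80, 80, 80
The 3 values of 80 occupy positions 4–6 → each gets rank 4.
Site 1 values → pooled ranks: 80→4, 79→3
Rank sum = 4 + 3 = 7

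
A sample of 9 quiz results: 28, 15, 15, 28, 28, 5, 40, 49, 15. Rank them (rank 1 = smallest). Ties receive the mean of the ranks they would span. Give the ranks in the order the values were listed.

Sorted (ascending): 5, 15, 15, 15, 28, 28, 28, 40, 49
The 3 values of 15 occupy positions 2–4 → average rank 3.
The 3 values of 28 occupy positions 5–7 → average rank 6.

6, 3, 3, 6, 6, 1, 8, 9, 3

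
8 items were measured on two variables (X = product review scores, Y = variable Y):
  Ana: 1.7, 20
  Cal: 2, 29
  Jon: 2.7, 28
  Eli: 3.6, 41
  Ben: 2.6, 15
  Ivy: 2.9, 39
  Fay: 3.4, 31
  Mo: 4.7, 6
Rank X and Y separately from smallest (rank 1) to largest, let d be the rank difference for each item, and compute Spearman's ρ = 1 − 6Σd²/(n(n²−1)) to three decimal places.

0.190

Ranks of variable 1: 1, 2, 4, 7, 3, 5, 6, 8
Ranks of variable 2: 3, 5, 4, 8, 2, 7, 6, 1
d = r₁ − r₂: -2, -3, 0, -1, 1, -2, 0, 7
d²: 4, 9, 0, 1, 1, 4, 0, 49; Σd² = 68
ρ = 1 − 6·68/(8·63) = 1 − 408/504 = 0.190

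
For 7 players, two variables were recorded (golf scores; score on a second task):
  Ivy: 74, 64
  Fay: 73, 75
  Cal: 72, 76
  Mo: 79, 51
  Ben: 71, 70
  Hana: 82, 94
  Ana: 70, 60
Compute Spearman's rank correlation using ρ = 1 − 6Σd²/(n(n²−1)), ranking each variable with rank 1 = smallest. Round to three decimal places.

Ranks of variable 1: 5, 4, 3, 6, 2, 7, 1
Ranks of variable 2: 3, 5, 6, 1, 4, 7, 2
d = r₁ − r₂: 2, -1, -3, 5, -2, 0, -1
d²: 4, 1, 9, 25, 4, 0, 1; Σd² = 44
ρ = 1 − 6·44/(7·48) = 1 − 264/336 = 0.214

0.214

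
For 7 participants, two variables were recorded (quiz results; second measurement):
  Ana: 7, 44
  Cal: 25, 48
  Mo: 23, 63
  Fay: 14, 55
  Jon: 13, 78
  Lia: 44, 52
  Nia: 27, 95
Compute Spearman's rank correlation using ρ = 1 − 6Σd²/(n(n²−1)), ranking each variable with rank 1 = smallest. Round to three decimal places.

0.214

Ranks of variable 1: 1, 5, 4, 3, 2, 7, 6
Ranks of variable 2: 1, 2, 5, 4, 6, 3, 7
d = r₁ − r₂: 0, 3, -1, -1, -4, 4, -1
d²: 0, 9, 1, 1, 16, 16, 1; Σd² = 44
ρ = 1 − 6·44/(7·48) = 1 − 264/336 = 0.214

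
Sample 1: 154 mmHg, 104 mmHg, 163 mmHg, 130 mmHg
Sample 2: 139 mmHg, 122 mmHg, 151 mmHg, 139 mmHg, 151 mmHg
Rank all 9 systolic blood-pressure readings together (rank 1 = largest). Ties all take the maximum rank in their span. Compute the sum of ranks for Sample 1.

19

Sorted (descending): 163, 154, 151, 151, 139, 139, 130, 122, 104
The 2 values of 151 occupy positions 3–4 → each gets rank 4.
The 2 values of 139 occupy positions 5–6 → each gets rank 6.
Sample 1 values → pooled ranks: 154→2, 104→9, 163→1, 130→7
Rank sum = 2 + 9 + 1 + 7 = 19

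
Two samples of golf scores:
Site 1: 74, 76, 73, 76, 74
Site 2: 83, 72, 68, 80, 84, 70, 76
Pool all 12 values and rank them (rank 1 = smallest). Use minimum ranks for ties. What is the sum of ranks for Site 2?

46

Sorted (ascending): 68, 70, 72, 73, 74, 74, 76, 76, 76, 80, 83, 84
The 2 values of 74 occupy positions 5–6 → each gets rank 5.
The 3 values of 76 occupy positions 7–9 → each gets rank 7.
Site 2 values → pooled ranks: 83→11, 72→3, 68→1, 80→10, 84→12, 70→2, 76→7
Rank sum = 11 + 3 + 1 + 10 + 12 + 2 + 7 = 46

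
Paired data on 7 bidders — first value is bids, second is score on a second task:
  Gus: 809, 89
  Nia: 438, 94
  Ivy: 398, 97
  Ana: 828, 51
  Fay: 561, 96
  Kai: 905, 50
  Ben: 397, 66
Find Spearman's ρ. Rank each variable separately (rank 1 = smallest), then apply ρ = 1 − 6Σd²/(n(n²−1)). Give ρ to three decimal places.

Ranks of variable 1: 5, 3, 2, 6, 4, 7, 1
Ranks of variable 2: 4, 5, 7, 2, 6, 1, 3
d = r₁ − r₂: 1, -2, -5, 4, -2, 6, -2
d²: 1, 4, 25, 16, 4, 36, 4; Σd² = 90
ρ = 1 − 6·90/(7·48) = 1 − 540/336 = -0.607

-0.607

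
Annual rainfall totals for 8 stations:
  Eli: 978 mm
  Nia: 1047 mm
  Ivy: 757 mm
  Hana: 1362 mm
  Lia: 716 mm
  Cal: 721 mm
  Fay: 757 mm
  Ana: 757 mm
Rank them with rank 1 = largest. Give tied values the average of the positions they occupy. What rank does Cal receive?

Sorted (descending): 1362, 1047, 978, 757, 757, 757, 721, 716
The 3 values of 757 occupy positions 4–6 → average rank 5.
Cal has value 721 mm → rank 7.

7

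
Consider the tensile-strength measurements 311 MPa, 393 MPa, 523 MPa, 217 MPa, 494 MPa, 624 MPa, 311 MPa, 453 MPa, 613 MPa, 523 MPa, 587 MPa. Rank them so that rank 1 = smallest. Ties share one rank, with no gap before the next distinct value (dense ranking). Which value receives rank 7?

Sorted (ascending): 217, 311, 311, 393, 453, 494, 523, 523, 587, 613, 624
The 2 values of 311 share dense rank 2.
The 2 values of 523 share dense rank 6.
Remaining distinct values take the next consecutive integers.
Rank 7 → value 587.

587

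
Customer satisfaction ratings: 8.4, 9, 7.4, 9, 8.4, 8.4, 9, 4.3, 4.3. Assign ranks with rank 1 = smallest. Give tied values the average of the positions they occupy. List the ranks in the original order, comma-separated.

5, 8, 3, 8, 5, 5, 8, 1.5, 1.5

Sorted (ascending): 4.3, 4.3, 7.4, 8.4, 8.4, 8.4, 9, 9, 9
The 2 values of 4.3 occupy positions 1–2 → average rank (1+2)/2 = 1.5.
The 3 values of 8.4 occupy positions 4–6 → average rank 5.
The 3 values of 9 occupy positions 7–9 → average rank 8.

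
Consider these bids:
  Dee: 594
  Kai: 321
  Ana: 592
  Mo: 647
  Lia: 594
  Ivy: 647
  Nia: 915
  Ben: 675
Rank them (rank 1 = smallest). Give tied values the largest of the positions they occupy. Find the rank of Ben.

Sorted (ascending): 321, 592, 594, 594, 647, 647, 675, 915
The 2 values of 594 occupy positions 3–4 → each gets rank 4.
The 2 values of 647 occupy positions 5–6 → each gets rank 6.
Ben has value 675 → rank 7.

7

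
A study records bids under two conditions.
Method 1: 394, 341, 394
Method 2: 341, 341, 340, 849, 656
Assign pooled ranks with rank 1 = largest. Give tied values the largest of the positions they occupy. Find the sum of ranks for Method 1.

15

Sorted (descending): 849, 656, 394, 394, 341, 341, 341, 340
The 2 values of 394 occupy positions 3–4 → each gets rank 4.
The 3 values of 341 occupy positions 5–7 → each gets rank 7.
Method 1 values → pooled ranks: 394→4, 341→7, 394→4
Rank sum = 4 + 7 + 4 = 15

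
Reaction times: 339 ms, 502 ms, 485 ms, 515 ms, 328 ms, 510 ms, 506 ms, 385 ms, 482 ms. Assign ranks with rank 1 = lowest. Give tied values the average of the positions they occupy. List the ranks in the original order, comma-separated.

2, 6, 5, 9, 1, 8, 7, 3, 4

Sorted (ascending): 328, 339, 385, 482, 485, 502, 506, 510, 515
No ties — each value takes its position as its rank.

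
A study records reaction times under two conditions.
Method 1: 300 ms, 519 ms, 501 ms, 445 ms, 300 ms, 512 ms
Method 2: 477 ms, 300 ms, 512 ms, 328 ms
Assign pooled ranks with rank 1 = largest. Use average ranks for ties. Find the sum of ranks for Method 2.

Sorted (descending): 519, 512, 512, 501, 477, 445, 328, 300, 300, 300
The 2 values of 512 occupy positions 2–3 → average rank (2+3)/2 = 2.5.
The 3 values of 300 occupy positions 8–10 → average rank 9.
Method 2 values → pooled ranks: 477→5, 300→9, 512→2.5, 328→7
Rank sum = 5 + 9 + 2.5 + 7 = 23.5

23.5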